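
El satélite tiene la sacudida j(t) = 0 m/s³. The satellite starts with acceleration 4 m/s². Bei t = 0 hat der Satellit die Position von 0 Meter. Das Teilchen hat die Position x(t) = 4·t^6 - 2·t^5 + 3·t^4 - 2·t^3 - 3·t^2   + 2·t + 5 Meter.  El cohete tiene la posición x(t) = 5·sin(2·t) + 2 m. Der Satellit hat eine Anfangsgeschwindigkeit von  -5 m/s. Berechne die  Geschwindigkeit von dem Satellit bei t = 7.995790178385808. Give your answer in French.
Pour résoudre ceci, nous devons prendre 2 primitives de notre équation du jerk j(t) = 0. La primitive du jerk est l'accélération. En utilisant a(0) = 4, nous obtenons a(t) = 4. En intégrant l'accélération et en utilisant la condition initiale v(0) = -5, nous obtenons v(t) = 4·t - 5. En utilisant v(t) = 4·t - 5 et en substituant t = 7.995790178385808, nous trouvons v = 26.9831607135432.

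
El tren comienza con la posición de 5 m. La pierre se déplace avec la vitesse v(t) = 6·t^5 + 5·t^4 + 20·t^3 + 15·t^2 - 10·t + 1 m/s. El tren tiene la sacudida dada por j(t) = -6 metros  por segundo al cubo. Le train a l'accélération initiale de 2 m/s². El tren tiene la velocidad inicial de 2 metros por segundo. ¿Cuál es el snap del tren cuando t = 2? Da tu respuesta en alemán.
Ausgehend von dem Ruck j(t) = -6, nehmen wir 1 Ableitung. Die Ableitung von dem Ruck ergibt den Snap: s(t) = 0. Mit s(t) = 0 und Einsetzen von t = 2, finden wir s = 0.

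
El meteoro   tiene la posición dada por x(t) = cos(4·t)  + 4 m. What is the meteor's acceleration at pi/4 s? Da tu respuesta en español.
Para resolver esto, necesitamos tomar 2 derivadas de nuestra ecuación de la posición x(t) = cos(4·t) + 4. Derivando la posición, obtenemos la velocidad: v(t) = -4·sin(4·t). Tomando d/dt de v(t), encontramos a(t) = -16·cos(4·t). Tenemos la aceleración a(t) = -16·cos(4·t). Sustituyendo t = pi/4: a(pi/4) = 16.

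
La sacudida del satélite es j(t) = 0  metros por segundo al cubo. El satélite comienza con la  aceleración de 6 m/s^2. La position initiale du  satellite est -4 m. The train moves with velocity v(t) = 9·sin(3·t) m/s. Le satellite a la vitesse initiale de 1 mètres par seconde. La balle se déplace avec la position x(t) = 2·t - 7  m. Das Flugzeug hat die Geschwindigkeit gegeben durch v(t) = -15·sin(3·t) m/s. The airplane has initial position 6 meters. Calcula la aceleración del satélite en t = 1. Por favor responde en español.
Debemos encontrar la antiderivada de nuestra ecuación de la sacudida j(t) = 0 1 vez. Tomando ∫j(t)dt y aplicando a(0) = 6, encontramos a(t) = 6. De la ecuación de la aceleración a(t) = 6, sustituimos t = 1 para obtener a = 6.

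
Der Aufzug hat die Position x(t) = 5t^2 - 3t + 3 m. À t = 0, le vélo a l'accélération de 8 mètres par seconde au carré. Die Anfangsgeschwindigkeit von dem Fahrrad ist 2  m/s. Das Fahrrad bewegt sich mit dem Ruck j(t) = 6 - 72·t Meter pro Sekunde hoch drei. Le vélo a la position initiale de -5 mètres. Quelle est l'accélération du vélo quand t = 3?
Pour résoudre ceci, nous devons prendre 1 primitive de notre équation du jerk j(t) = 6 - 72·t. En intégrant le jerk et en utilisant la condition initiale a(0) = 8, nous obtenons a(t) = -36·t^2 + 6·t + 8. En utilisant a(t) = -36·t^2 + 6·t + 8 et en substituant t = 3, nous trouvons a = -298.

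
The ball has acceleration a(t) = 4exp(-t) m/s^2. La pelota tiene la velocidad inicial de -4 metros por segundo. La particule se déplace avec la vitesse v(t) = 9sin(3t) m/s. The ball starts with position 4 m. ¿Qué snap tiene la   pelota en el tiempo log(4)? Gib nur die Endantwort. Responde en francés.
Le snap à t = log(4) est s = 1.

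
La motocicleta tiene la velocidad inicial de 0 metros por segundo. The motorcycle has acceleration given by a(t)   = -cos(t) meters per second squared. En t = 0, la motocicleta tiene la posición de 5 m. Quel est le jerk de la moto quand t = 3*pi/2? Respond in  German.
Ausgehend von der Beschleunigung a(t) = -cos(t), nehmen wir 1 Ableitung. Durch Ableiten von der Beschleunigung erhalten wir den Ruck: j(t) = sin(t). Aus der Gleichung für den Ruck j(t) = sin(t), setzen wir t = 3*pi/2 ein und erhalten j = -1.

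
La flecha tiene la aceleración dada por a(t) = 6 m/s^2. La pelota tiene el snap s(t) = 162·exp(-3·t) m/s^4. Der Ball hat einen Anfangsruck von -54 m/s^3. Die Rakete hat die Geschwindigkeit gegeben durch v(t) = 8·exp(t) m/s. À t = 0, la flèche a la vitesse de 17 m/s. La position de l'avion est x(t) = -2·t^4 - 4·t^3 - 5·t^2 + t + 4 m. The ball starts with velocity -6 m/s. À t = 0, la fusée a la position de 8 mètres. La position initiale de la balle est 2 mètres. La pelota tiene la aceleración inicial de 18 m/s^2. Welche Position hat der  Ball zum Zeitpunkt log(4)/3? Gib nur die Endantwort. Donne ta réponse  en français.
x(log(4)/3) = 1/2.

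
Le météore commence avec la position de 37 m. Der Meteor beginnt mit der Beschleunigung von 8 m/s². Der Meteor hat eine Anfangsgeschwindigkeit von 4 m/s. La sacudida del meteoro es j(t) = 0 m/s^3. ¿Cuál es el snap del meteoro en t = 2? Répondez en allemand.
Um dies zu lösen, müssen wir 1 Ableitung unserer Gleichung für den Ruck j(t) = 0 nehmen. Mit d/dt von j(t) finden wir s(t) = 0. Wir haben den Snap s(t) = 0. Durch Einsetzen von t = 2: s(2) = 0.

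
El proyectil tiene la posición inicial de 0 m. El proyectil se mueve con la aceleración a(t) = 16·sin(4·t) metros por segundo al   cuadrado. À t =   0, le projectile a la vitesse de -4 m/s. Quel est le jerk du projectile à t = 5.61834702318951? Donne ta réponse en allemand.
Wir müssen unsere Gleichung für die Beschleunigung a(t) = 16·sin(4·t) 1-mal ableiten. Durch Ableiten von der Beschleunigung erhalten wir den Ruck: j(t) = 64·cos(4·t). Aus der Gleichung für den Ruck j(t) = 64·cos(4·t), setzen wir t = 5.61834702318951 ein und erhalten j = -56.7013463491561.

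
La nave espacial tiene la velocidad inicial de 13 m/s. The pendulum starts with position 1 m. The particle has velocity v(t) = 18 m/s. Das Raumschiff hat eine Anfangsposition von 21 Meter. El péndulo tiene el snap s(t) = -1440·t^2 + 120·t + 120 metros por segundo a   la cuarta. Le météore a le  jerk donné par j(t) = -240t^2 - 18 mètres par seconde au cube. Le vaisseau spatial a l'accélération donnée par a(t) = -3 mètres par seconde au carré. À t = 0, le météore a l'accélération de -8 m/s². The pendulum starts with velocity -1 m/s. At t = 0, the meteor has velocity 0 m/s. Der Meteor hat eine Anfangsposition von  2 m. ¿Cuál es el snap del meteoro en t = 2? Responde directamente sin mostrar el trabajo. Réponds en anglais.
s(2) = -960.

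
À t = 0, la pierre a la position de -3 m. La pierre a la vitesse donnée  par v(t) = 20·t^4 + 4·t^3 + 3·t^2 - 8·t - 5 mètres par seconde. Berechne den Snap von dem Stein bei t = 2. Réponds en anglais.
Starting from velocity v(t) = 20·t^4 + 4·t^3 + 3·t^2 - 8·t - 5, we take 3 derivatives. The derivative of velocity gives acceleration: a(t) = 80·t^3 + 12·t^2 + 6·t - 8. The derivative of acceleration gives jerk: j(t) = 240·t^2 + 24·t + 6. Taking d/dt of j(t), we find s(t) = 480·t + 24. From the given snap equation s(t) = 480·t + 24, we substitute t = 2 to get s = 984.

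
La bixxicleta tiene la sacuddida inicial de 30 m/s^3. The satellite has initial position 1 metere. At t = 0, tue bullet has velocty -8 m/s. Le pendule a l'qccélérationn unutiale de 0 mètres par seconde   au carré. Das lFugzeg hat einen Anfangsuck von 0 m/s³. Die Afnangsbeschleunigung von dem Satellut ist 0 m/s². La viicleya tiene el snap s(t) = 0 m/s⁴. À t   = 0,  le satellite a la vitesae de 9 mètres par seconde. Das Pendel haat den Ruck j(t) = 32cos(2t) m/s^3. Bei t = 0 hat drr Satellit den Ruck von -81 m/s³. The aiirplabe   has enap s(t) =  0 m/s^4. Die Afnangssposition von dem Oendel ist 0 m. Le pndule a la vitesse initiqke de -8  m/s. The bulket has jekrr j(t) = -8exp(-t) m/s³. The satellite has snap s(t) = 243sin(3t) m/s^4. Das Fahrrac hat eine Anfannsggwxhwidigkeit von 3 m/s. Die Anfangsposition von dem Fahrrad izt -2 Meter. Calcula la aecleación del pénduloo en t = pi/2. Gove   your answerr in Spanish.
Para resolver esto, necesitamos tomar 1 integral de nuestra ecuación de la sacudida j(t) = 32·cos(2·t). La antiderivada de la sacudida es la aceleración. Usando a(0) = 0, obtenemos a(t) = 16·sin(2·t). Usando a(t) = 16·sin(2·t) y sustituyendo t = pi/2, encontramos a = 0.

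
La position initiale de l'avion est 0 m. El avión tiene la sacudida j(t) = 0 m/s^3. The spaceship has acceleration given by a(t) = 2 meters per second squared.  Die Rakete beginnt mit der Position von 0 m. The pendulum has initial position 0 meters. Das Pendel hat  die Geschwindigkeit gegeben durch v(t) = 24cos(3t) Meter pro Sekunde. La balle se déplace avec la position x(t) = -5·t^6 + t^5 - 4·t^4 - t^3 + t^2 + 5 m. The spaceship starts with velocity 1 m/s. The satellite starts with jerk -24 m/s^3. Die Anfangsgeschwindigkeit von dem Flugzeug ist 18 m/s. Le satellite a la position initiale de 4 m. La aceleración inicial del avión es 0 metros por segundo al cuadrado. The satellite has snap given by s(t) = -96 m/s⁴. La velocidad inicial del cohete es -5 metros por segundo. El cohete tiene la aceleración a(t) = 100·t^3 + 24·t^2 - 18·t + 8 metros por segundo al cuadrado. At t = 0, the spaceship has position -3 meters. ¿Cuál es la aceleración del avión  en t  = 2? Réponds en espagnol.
Debemos encontrar la integral de nuestra ecuación de la sacudida j(t) = 0 1 vez. Tomando ∫j(t)dt y aplicando a(0) = 0, encontramos a(t) = 0. Tenemos la aceleración a(t) = 0. Sustituyendo t = 2: a(2) = 0.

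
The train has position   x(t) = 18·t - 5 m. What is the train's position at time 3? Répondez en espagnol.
Usando x(t) = 18·t - 5 y sustituyendo t = 3, encontramos x = 49.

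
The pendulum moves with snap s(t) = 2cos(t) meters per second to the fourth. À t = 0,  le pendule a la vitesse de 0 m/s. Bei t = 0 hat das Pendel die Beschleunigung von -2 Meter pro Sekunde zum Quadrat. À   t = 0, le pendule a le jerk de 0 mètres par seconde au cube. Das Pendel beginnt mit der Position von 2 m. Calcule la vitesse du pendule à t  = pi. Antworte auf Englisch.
We must find the antiderivative of our snap equation s(t) = 2·cos(t) 3 times. Finding the integral of s(t) and using j(0) = 0: j(t) = 2·sin(t). Integrating jerk and using the initial condition a(0) = -2, we get a(t) = -2·cos(t). Finding the integral of a(t) and using v(0) = 0: v(t) = -2·sin(t). We have velocity v(t) = -2·sin(t). Substituting t = pi: v(pi) = 0.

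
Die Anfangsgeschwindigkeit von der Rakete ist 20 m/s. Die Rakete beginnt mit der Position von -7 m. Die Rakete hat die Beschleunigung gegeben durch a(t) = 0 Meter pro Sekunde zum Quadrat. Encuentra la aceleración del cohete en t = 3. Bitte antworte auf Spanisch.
De la ecuación de la aceleración a(t) = 0, sustituimos t = 3 para obtener a = 0.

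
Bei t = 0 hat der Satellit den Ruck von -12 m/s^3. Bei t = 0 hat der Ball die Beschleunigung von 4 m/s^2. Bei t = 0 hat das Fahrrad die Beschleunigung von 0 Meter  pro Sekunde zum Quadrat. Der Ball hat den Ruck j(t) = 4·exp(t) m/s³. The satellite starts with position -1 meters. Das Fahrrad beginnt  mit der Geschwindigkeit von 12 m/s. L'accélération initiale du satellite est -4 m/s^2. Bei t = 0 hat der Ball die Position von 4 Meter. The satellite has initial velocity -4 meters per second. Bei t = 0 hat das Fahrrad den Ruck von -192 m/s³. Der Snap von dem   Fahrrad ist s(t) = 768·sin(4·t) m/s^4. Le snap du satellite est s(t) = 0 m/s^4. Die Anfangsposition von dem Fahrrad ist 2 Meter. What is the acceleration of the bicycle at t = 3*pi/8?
To find the answer, we compute 2 antiderivatives of s(t) = 768·sin(4·t). Taking ∫s(t)dt and applying j(0) = -192, we find j(t) = -192·cos(4·t). Finding the antiderivative of j(t) and using a(0) = 0: a(t) = -48·sin(4·t). From the given acceleration equation a(t) = -48·sin(4·t), we substitute t = 3*pi/8 to get a = 48.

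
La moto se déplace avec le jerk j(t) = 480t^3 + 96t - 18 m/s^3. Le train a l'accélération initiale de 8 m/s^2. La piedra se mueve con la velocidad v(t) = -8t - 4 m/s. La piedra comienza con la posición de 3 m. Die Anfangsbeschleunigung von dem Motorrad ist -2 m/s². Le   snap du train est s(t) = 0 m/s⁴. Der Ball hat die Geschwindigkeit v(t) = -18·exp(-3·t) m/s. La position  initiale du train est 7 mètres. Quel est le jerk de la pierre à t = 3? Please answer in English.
We must differentiate our velocity equation v(t) = -8·t - 4 2 times. The derivative of velocity gives acceleration: a(t) = -8. Taking d/dt of a(t), we find j(t) = 0. We have jerk j(t) = 0. Substituting t = 3: j(3) = 0.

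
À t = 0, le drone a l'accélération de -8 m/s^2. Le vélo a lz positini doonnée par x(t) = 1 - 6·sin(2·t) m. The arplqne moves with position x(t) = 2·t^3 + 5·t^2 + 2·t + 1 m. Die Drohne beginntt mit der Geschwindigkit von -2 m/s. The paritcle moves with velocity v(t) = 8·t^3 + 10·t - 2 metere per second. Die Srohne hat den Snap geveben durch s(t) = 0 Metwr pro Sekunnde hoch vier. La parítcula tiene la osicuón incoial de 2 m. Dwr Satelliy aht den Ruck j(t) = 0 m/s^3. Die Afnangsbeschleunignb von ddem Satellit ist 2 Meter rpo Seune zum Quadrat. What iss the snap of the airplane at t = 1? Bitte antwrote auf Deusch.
Um dies zu lösen, müssen wir 4 Ableitungen unserer Gleichung für die Position x(t) = 2·t^3 + 5·t^2 + 2·t + 1 nehmen. Mit d/dt von x(t) finden wir v(t) = 6·t^2 + 10·t + 2. Die Ableitung von der Geschwindigkeit ergibt die Beschleunigung: a(t) = 12·t + 10. Die Ableitung von der Beschleunigung ergibt den Ruck: j(t) = 12. Durch Ableiten von dem Ruck erhalten wir den Snap: s(t) = 0. Aus der Gleichung für den Snap s(t) = 0, setzen wir t = 1 ein und erhalten s = 0.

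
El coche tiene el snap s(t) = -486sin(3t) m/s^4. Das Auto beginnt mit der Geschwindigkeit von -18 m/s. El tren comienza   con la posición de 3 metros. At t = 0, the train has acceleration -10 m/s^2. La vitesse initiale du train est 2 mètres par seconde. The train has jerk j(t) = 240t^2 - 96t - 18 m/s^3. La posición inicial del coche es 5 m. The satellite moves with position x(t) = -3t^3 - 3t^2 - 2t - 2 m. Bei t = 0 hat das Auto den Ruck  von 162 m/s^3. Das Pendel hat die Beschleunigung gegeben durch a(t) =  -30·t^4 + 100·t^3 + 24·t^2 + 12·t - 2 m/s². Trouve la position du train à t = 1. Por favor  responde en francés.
Nous devons trouver l'intégrale de notre équation du jerk j(t) = 240·t^2 - 96·t - 18 3 fois. En intégrant le jerk et en utilisant la condition initiale a(0) = -10, nous obtenons a(t) = 80·t^3 - 48·t^2 - 18·t - 10. L'intégrale de l'accélération, avec v(0) = 2, donne la vitesse: v(t) = 20·t^4 - 16·t^3 - 9·t^2 - 10·t + 2. La primitive de la vitesse, avec x(0) = 3, donne la position: x(t) = 4·t^5 - 4·t^4 - 3·t^3 - 5·t^2 + 2·t + 3. De l'équation de la position x(t) = 4·t^5 - 4·t^4 - 3·t^3 - 5·t^2 + 2·t + 3, nous substituons t = 1 pour obtenir x = -3.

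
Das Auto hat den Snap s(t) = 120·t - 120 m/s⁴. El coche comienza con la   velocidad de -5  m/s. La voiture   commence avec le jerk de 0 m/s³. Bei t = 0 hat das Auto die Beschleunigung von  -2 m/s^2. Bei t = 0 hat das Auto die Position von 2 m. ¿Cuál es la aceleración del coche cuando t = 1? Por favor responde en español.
Debemos encontrar la integral de nuestra ecuación del snap s(t) = 120·t - 120 2 veces. La antiderivada del snap es la sacudida. Usando j(0) = 0, obtenemos j(t) = 60·t·(t - 2). Integrando la sacudida y usando la condición inicial a(0) = -2, obtenemos a(t) = 20·t^3 - 60·t^2 - 2. De la ecuación de la aceleración a(t) = 20·t^3 - 60·t^2 - 2, sustituimos t = 1 para obtener a = -42.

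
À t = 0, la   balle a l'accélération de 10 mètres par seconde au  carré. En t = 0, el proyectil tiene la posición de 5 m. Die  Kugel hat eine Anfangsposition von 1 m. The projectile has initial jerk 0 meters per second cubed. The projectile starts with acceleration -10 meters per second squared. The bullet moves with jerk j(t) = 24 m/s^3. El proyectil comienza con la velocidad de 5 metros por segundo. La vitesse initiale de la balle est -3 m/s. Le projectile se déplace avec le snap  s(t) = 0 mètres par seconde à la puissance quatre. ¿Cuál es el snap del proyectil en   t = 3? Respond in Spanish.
Usando s(t) = 0 y sustituyendo t = 3, encontramos s = 0.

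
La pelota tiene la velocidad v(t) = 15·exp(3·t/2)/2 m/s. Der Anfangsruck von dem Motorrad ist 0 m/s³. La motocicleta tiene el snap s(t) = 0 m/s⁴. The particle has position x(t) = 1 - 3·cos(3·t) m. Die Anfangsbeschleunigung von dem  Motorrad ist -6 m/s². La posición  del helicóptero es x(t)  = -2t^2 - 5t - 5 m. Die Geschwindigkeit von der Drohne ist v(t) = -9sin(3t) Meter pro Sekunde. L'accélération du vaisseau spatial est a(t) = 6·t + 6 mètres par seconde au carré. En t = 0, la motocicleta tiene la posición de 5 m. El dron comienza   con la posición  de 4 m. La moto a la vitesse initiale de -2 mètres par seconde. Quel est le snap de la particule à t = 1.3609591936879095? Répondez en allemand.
Um dies zu lösen, müssen wir 4 Ableitungen unserer Gleichung für die Position x(t) = 1 - 3·cos(3·t) nehmen. Durch Ableiten von der Position erhalten wir die Geschwindigkeit: v(t) = 9·sin(3·t). Durch Ableiten von der Geschwindigkeit erhalten wir die Beschleunigung: a(t) = 27·cos(3·t). Mit d/dt von a(t) finden wir j(t) = -81·sin(3·t). Durch Ableiten von dem Ruck erhalten wir den Snap: s(t) = -243·cos(3·t). Aus der Gleichung für den Snap s(t) = -243·cos(3·t), setzen wir t = 1.3609591936879095 ein und erhalten s = 143.066222017405.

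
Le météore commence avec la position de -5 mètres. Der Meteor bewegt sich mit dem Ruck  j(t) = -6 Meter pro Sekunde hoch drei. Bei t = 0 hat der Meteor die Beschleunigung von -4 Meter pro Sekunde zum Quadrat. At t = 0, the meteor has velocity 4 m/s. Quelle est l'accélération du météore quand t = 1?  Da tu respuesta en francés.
Pour résoudre ceci, nous devons prendre 1 intégrale de notre équation du jerk j(t) = -6. L'intégrale du jerk est l'accélération. En utilisant a(0) = -4, nous obtenons a(t) = -6·t - 4. En utilisant a(t) = -6·t - 4 et en substituant t = 1, nous trouvons a = -10.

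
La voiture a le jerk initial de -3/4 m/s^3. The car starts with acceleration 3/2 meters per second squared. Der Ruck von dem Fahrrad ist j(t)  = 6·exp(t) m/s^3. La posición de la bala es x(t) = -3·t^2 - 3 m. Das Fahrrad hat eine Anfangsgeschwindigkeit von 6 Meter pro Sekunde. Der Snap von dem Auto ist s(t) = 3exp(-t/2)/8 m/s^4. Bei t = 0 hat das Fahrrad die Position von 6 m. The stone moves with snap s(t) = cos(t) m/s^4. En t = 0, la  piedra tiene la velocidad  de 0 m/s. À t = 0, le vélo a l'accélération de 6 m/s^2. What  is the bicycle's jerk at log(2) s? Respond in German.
Aus der Gleichung für den Ruck j(t) = 6·exp(t), setzen wir t = log(2) ein und erhalten j = 12.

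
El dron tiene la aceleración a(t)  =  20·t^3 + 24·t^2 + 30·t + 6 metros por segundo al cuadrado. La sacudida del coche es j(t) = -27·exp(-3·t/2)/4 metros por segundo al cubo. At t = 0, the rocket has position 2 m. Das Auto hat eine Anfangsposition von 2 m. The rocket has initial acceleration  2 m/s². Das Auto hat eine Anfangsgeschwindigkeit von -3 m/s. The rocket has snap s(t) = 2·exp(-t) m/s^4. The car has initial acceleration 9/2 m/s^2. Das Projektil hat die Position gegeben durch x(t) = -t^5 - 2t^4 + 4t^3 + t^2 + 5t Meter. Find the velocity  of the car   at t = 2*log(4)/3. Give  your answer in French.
Nous devons intégrer notre équation du jerk j(t) = -27·exp(-3·t/2)/4 2 fois. En prenant ∫j(t)dt et en appliquant a(0) = 9/2, nous trouvons a(t) = 9·exp(-3·t/2)/2. L'intégrale de l'accélération, avec v(0) = -3, donne la vitesse: v(t) = -3·exp(-3·t/2). De l'équation de la vitesse v(t) = -3·exp(-3·t/2), nous substituons t = 2*log(4)/3 pour obtenir v = -3/4.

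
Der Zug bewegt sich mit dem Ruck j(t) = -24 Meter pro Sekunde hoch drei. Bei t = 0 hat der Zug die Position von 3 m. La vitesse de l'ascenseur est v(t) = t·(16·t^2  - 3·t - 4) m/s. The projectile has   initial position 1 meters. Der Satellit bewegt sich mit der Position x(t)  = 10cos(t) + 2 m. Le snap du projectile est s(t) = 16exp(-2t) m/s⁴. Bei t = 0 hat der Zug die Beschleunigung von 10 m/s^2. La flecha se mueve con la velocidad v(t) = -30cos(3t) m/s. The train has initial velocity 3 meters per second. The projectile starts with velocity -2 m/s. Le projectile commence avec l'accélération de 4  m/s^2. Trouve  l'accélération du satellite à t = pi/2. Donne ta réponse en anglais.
To solve this, we need to take 2 derivatives of our position equation x(t) = 10·cos(t) + 2. The derivative of position gives velocity: v(t) = -10·sin(t). The derivative of velocity gives acceleration: a(t) = -10·cos(t). We have acceleration a(t) = -10·cos(t). Substituting t = pi/2: a(pi/2) = 0.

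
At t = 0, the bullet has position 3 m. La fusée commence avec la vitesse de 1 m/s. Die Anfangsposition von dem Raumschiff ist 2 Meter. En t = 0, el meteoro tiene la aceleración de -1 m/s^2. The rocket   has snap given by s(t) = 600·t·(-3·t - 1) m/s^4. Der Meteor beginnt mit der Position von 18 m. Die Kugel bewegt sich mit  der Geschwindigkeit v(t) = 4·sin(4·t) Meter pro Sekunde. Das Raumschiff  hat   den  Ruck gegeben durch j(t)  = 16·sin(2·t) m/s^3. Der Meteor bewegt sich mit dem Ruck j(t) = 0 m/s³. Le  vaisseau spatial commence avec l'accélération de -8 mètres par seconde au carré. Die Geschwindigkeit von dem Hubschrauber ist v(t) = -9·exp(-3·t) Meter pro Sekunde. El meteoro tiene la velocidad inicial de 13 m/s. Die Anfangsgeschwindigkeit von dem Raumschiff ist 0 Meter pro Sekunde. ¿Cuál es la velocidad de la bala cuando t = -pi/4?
Tenemos la velocidad v(t) = 4·sin(4·t). Sustituyendo t = -pi/4: v(-pi/4) = 0.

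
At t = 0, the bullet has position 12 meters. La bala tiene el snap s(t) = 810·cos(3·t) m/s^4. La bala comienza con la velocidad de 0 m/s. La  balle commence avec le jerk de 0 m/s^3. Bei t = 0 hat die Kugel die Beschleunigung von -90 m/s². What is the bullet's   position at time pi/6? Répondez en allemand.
Um dies zu lösen, müssen wir 4 Integrale unserer Gleichung für den Snap s(t) = 810·cos(3·t) finden. Die Stammfunktion von dem Snap, mit j(0) = 0, ergibt den Ruck: j(t) = 270·sin(3·t). Durch Integration von dem Ruck und Verwendung der Anfangsbedingung a(0) = -90, erhalten wir a(t) = -90·cos(3·t). Das Integral von der Beschleunigung ist die Geschwindigkeit. Mit v(0) = 0 erhalten wir v(t) = -30·sin(3·t). Das Integral von der Geschwindigkeit ist die Position. Mit x(0) = 12 erhalten wir x(t) = 10·cos(3·t) + 2. Aus der Gleichung für die Position x(t) = 10·cos(3·t) + 2, setzen wir t = pi/6 ein und erhalten x = 2.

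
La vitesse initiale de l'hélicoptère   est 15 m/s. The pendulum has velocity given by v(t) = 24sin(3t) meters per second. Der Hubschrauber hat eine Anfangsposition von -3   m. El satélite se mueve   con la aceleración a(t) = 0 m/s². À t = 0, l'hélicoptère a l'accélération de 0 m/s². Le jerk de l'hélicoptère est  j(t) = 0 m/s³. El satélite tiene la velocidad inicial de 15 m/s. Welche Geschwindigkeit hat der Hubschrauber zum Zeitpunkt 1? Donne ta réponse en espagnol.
Debemos encontrar la antiderivada de nuestra ecuación de la sacudida j(t) = 0 2 veces. La integral de la sacudida, con a(0) = 0, da la aceleración: a(t) = 0. La antiderivada de la aceleración es la velocidad. Usando v(0) = 15, obtenemos v(t) = 15. Usando v(t) = 15 y sustituyendo t = 1, encontramos v = 15.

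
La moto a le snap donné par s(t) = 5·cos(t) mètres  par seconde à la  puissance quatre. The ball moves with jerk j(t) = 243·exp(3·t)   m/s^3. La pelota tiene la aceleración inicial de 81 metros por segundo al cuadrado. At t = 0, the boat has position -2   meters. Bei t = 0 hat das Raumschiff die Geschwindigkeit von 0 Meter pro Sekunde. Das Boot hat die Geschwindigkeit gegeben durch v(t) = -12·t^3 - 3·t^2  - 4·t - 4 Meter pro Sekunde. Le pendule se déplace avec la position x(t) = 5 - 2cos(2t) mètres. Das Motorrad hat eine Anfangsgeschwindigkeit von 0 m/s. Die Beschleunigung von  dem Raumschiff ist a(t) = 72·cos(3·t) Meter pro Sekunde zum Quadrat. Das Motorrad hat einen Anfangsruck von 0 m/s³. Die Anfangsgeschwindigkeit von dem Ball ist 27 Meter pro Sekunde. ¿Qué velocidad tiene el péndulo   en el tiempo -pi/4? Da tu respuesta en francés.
En partant de la position x(t) = 5 - 2·cos(2·t), nous prenons 1 dérivée. La dérivée de la position donne la vitesse: v(t) = 4·sin(2·t). Nous avons la vitesse v(t) = 4·sin(2·t). En substituant t = -pi/4: v(-pi/4) = -4.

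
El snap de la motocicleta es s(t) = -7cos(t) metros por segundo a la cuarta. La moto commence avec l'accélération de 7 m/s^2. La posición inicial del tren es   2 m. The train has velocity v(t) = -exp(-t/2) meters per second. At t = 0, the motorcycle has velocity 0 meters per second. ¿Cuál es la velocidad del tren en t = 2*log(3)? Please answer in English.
We have velocity v(t) = -exp(-t/2). Substituting t = 2*log(3): v(2*log(3)) = -1/3.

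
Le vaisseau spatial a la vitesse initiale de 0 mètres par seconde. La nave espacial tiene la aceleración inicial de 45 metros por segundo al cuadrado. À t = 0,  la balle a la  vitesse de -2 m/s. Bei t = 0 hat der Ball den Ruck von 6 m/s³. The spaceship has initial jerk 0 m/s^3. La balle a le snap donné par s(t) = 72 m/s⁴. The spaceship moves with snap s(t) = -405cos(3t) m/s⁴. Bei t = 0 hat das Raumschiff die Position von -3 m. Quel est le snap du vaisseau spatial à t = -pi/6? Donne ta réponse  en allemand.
Mit s(t) = -405·cos(3·t) und Einsetzen von t = -pi/6, finden wir s = 0.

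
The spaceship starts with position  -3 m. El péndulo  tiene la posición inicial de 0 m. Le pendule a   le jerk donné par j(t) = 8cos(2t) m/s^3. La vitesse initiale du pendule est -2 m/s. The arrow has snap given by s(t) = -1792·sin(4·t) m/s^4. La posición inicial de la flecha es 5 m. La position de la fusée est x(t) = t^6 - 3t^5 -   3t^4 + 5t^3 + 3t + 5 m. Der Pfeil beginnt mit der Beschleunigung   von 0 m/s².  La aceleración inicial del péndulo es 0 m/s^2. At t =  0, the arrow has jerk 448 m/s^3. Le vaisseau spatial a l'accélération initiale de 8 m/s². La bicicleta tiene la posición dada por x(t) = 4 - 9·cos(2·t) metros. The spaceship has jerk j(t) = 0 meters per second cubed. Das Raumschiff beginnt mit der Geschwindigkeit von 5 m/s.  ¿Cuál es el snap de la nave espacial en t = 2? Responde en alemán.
Wir müssen unsere Gleichung für den Ruck j(t) = 0 1-mal ableiten. Mit d/dt von j(t) finden wir s(t) = 0. Aus der Gleichung für den Snap s(t) = 0, setzen wir t = 2 ein und erhalten s = 0.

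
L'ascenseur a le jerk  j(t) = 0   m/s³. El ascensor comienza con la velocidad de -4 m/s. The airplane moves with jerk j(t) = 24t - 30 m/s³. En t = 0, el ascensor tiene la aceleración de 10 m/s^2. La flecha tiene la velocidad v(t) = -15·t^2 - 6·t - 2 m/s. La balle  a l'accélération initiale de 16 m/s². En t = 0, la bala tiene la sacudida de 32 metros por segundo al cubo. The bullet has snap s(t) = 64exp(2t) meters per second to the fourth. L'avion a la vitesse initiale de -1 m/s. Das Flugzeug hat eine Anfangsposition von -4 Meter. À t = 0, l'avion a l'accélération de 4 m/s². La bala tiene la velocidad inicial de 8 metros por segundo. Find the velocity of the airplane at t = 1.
Starting from jerk j(t) = 24·t - 30, we take 2 antiderivatives. The antiderivative of jerk, with a(0) = 4, gives acceleration: a(t) = 12·t^2 - 30·t + 4. Taking ∫a(t)dt and applying v(0) = -1, we find v(t) = 4·t^3 - 15·t^2 + 4·t - 1. From the given velocity equation v(t) = 4·t^3 - 15·t^2 + 4·t - 1, we substitute t = 1 to get v = -8.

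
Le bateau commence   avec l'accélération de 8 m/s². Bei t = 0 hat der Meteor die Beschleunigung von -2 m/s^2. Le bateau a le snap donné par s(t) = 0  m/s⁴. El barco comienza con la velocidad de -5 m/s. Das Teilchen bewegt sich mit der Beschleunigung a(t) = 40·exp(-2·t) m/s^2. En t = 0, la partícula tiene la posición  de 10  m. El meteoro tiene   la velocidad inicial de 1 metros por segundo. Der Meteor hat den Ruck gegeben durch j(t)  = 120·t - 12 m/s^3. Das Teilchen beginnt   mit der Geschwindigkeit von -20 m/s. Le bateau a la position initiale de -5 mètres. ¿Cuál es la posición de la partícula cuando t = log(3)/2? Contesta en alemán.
Wir müssen das Integral unserer Gleichung für die Beschleunigung a(t) = 40·exp(-2·t) 2-mal finden. Die Stammfunktion von der Beschleunigung, mit v(0) = -20, ergibt die Geschwindigkeit: v(t) = -20·exp(-2·t). Durch Integration von der Geschwindigkeit und Verwendung der Anfangsbedingung x(0) = 10, erhalten wir x(t) = 10·exp(-2·t). Mit x(t) = 10·exp(-2·t) und Einsetzen von t = log(3)/2, finden wir x = 10/3.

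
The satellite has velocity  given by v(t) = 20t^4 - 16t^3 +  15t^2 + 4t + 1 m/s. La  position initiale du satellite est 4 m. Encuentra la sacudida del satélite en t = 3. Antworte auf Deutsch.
Wir müssen unsere Gleichung für die Geschwindigkeit v(t) = 20·t^4 - 16·t^3 + 15·t^2 + 4·t + 1 2-mal ableiten. Durch Ableiten von der Geschwindigkeit erhalten wir die Beschleunigung: a(t) = 80·t^3 - 48·t^2 + 30·t + 4. Die Ableitung von der Beschleunigung ergibt den Ruck: j(t) = 240·t^2 - 96·t + 30. Aus der Gleichung für den Ruck j(t) = 240·t^2 - 96·t + 30, setzen wir t = 3 ein und erhalten j = 1902.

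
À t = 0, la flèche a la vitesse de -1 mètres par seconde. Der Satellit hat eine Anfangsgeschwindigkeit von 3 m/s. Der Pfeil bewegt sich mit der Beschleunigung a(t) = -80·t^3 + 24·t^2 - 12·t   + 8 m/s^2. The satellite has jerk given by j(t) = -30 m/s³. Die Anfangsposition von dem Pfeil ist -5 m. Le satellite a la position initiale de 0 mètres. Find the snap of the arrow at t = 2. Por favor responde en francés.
Pour résoudre ceci, nous devons prendre 2 dérivées de notre équation de l'accélération a(t) = -80·t^3 + 24·t^2 - 12·t + 8. En dérivant l'accélération, nous obtenons le jerk: j(t) = -240·t^2 + 48·t - 12. La dérivée du jerk donne le snap: s(t) = 48 - 480·t. En utilisant s(t) = 48 - 480·t et en substituant t = 2, nous trouvons s = -912.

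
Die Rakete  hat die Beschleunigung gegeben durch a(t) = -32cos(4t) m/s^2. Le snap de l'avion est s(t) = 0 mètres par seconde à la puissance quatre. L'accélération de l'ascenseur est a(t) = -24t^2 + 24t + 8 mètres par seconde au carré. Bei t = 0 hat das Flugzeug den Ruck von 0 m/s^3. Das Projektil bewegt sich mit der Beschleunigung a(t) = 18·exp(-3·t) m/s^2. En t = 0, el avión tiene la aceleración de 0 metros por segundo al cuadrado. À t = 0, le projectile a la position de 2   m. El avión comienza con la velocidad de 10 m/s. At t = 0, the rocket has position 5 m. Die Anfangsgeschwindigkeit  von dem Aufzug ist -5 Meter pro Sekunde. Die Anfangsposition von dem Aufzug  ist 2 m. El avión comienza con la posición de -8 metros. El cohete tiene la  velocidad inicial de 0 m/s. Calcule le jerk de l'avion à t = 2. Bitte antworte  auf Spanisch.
Partiendo del snap s(t) = 0, tomamos 1 antiderivada. Tomando ∫s(t)dt y aplicando j(0) = 0, encontramos j(t) = 0. Tenemos la sacudida j(t) = 0. Sustituyendo t = 2: j(2) = 0.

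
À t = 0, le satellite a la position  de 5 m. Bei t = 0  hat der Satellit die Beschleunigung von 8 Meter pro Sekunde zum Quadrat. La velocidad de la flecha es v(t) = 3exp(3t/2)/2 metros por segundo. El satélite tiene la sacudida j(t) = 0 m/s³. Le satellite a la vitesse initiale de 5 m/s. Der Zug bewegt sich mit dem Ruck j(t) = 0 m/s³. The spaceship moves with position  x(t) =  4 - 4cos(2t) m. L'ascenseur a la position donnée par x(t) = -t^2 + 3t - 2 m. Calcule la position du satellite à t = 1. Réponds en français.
En partant du jerk j(t) = 0, nous prenons 3 primitives. La primitive du jerk est l'accélération. En utilisant a(0) = 8, nous obtenons a(t) = 8. En prenant ∫a(t)dt et en appliquant v(0) = 5, nous trouvons v(t) = 8·t + 5. En prenant ∫v(t)dt et en appliquant x(0) = 5, nous trouvons x(t) = 4·t^2 + 5·t + 5. Nous avons la position x(t) = 4·t^2 + 5·t + 5. En substituant t = 1: x(1) = 14.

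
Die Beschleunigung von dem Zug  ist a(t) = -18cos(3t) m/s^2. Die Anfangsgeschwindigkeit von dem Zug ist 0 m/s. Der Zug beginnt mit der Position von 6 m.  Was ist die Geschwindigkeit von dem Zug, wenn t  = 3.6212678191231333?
Ausgehend von der Beschleunigung a(t) = -18·cos(3·t), nehmen wir 1 Integral. Die Stammfunktion von der Beschleunigung ist die Geschwindigkeit. Mit v(0) = 0 erhalten wir v(t) = -6·sin(3·t). Aus der Gleichung für die Geschwindigkeit v(t) = -6·sin(3·t), setzen wir t = 3.6212678191231333 ein und erhalten v = 5.94798467454971.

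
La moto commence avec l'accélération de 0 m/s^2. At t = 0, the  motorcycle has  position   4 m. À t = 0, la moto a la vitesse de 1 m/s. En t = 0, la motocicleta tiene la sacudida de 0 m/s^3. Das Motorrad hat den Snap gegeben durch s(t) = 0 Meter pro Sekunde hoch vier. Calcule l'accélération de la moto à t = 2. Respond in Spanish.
Debemos encontrar la integral de nuestra ecuación del snap s(t) = 0 2 veces. La integral del snap, con j(0) = 0, da la sacudida: j(t) = 0. La antiderivada de la sacudida, con a(0) = 0, da la aceleración: a(t) = 0. Tenemos la aceleración a(t) = 0. Sustituyendo t = 2: a(2) = 0.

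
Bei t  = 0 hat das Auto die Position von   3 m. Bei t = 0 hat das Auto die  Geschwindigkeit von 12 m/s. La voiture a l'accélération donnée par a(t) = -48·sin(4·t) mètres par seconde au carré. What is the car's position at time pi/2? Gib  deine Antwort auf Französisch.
Pour résoudre ceci, nous devons prendre 2 primitives de notre équation de l'accélération a(t) = -48·sin(4·t). En intégrant l'accélération et en utilisant la condition initiale v(0) = 12, nous obtenons v(t) = 12·cos(4·t). La primitive de la vitesse, avec x(0) = 3, donne la position: x(t) = 3·sin(4·t) + 3. De l'équation de la position x(t) = 3·sin(4·t) + 3, nous substituons t = pi/2 pour obtenir x = 3.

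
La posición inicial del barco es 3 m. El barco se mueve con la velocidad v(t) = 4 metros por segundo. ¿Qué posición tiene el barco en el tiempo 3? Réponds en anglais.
To find the answer, we compute 1 antiderivative of v(t) = 4. Taking ∫v(t)dt and applying x(0) = 3, we find x(t) = 4·t + 3. From the given position equation x(t) = 4·t + 3, we substitute t = 3 to get x = 15.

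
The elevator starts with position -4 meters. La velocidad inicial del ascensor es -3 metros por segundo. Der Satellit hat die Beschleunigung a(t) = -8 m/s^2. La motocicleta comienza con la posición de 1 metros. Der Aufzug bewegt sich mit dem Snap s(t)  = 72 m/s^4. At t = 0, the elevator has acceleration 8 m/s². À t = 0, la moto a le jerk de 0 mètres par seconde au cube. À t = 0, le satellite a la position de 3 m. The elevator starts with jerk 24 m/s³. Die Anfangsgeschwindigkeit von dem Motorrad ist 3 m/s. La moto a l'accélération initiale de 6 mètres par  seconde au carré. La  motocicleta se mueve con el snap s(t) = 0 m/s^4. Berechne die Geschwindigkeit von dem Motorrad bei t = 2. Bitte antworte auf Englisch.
To find the answer, we compute 3 antiderivatives of s(t) = 0. The antiderivative of snap is jerk. Using j(0) = 0, we get j(t) = 0. The antiderivative of jerk, with a(0) = 6, gives acceleration: a(t) = 6. Finding the antiderivative of a(t) and using v(0) = 3: v(t) = 6·t + 3. We have velocity v(t) = 6·t + 3. Substituting t = 2: v(2) = 15.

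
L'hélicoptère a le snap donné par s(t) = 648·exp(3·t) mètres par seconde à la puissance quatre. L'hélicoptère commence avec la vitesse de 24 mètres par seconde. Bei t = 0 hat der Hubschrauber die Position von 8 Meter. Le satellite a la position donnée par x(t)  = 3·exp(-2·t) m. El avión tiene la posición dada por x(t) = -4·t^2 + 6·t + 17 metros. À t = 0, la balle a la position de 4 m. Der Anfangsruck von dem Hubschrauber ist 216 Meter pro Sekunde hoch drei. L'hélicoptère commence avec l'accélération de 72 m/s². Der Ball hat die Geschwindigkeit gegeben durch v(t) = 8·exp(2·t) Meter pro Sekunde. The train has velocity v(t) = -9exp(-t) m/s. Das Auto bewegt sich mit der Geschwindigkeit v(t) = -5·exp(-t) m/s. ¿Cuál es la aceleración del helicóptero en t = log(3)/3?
Necesitamos integrar nuestra ecuación del snap s(t) = 648·exp(3·t) 2 veces. La antiderivada del snap es la sacudida. Usando j(0) = 216, obtenemos j(t) = 216·exp(3·t). La antiderivada de la sacudida, con a(0) = 72, da la aceleración: a(t) = 72·exp(3·t). Tenemos la aceleración a(t) = 72·exp(3·t). Sustituyendo t = log(3)/3: a(log(3)/3) = 216.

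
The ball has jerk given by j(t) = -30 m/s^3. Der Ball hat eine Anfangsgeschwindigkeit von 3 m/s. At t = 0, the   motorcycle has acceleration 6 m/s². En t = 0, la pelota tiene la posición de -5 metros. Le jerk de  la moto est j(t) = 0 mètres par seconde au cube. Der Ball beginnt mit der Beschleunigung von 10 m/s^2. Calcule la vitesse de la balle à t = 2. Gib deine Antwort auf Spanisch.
Partiendo de la sacudida j(t) = -30, tomamos 2 antiderivadas. La antiderivada de la sacudida, con a(0) = 10, da la aceleración: a(t) = 10 - 30·t. Integrando la aceleración y usando la condición inicial v(0) = 3, obtenemos v(t) = -15·t^2 + 10·t + 3. Tenemos la velocidad v(t) = -15·t^2 + 10·t + 3. Sustituyendo t = 2: v(2) = -37.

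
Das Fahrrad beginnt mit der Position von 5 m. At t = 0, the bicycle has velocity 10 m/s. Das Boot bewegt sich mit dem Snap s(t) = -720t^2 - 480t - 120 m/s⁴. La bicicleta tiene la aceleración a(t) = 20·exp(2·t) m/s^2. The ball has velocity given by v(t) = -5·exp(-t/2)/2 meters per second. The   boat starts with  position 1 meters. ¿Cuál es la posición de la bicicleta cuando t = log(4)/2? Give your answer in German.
Wir müssen die Stammfunktion unserer Gleichung für die Beschleunigung a(t) = 20·exp(2·t) 2-mal finden. Durch Integration von der Beschleunigung und Verwendung der Anfangsbedingung v(0) = 10, erhalten wir v(t) = 10·exp(2·t). Durch Integration von der Geschwindigkeit und Verwendung der Anfangsbedingung x(0) = 5, erhalten wir x(t) = 5·exp(2·t). Aus der Gleichung für die Position x(t) = 5·exp(2·t), setzen wir t = log(4)/2 ein und erhalten x = 20.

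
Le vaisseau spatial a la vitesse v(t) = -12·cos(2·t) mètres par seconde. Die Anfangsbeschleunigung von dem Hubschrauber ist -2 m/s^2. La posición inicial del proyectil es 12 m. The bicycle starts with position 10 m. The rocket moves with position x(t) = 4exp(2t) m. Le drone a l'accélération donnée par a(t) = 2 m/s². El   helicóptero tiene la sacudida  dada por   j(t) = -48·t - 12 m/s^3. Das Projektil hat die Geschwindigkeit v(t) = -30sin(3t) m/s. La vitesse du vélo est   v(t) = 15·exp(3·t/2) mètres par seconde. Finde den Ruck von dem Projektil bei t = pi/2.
Um dies zu lösen, müssen wir 2 Ableitungen unserer Gleichung für die Geschwindigkeit v(t) = -30·sin(3·t) nehmen. Mit d/dt von v(t) finden wir a(t) = -90·cos(3·t). Durch Ableiten von der Beschleunigung erhalten wir den Ruck: j(t) = 270·sin(3·t). Aus der Gleichung für den Ruck j(t) = 270·sin(3·t), setzen wir t = pi/2 ein und erhalten j = -270.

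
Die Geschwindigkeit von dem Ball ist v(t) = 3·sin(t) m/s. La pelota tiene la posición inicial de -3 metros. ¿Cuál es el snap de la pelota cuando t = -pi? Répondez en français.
Pour résoudre ceci, nous devons prendre 3 dérivées de notre équation de la vitesse v(t) = 3·sin(t). La dérivée de la vitesse donne l'accélération: a(t) = 3·cos(t). En prenant d/dt de a(t), nous trouvons j(t) = -3·sin(t). La dérivée du jerk donne le snap: s(t) = -3·cos(t). En utilisant s(t) = -3·cos(t) et en substituant t = -pi, nous trouvons s = 3.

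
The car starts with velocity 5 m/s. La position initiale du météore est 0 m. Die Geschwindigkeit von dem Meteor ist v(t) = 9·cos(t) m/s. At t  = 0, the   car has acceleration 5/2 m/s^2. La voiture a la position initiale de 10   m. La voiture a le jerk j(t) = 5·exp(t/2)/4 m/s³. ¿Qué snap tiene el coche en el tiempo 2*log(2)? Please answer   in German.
Um dies zu lösen, müssen wir 1 Ableitung unserer Gleichung für den Ruck j(t) = 5·exp(t/2)/4 nehmen. Die Ableitung von dem Ruck ergibt den Snap: s(t) = 5·exp(t/2)/8. Aus der Gleichung für den Snap s(t) = 5·exp(t/2)/8, setzen wir t = 2*log(2) ein und erhalten s = 5/4.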